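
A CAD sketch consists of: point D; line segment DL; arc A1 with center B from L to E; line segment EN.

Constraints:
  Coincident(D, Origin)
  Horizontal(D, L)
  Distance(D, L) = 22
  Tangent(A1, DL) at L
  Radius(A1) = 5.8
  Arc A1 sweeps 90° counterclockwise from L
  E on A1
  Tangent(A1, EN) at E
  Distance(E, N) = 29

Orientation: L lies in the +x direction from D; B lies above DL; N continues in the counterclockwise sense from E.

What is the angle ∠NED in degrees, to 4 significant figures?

101.8°

D is at the origin; DL is horizontal with |DL| = 22.0 and L on the +x side, so L = (22.00, 0.000). Since A1 is tangent to DL there, BL ⟂ DL, so B = L + (0, 5.8) = (22.00, 5.800). On A1, L sits at bearing -90° from B; a 90° counterclockwise sweep puts E at bearing 0°, so E = B + 5.8·(cos 0°, sin 0°) = (27.80, 5.800). A1 meets EN tangentially, so BE is at right angles to EN, so EN runs along (−sin 0°, cos 0°); with |EN| = 29.0, N = (27.80, 34.80). Then cos ∠NED = EN·ED / (|EN||ED|), giving 101.8°.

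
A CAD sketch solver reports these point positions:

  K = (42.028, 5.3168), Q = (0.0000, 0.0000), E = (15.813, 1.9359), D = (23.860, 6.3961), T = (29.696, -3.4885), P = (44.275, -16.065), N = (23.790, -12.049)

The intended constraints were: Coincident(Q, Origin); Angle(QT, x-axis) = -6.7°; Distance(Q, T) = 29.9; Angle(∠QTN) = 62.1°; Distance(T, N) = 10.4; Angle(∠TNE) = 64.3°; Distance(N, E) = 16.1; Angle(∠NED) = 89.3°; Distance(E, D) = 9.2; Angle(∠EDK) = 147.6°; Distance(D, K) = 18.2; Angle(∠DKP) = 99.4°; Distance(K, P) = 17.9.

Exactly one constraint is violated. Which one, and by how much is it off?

Distance(K, P) = 17.9 — off by 3.60.

Q = (0.00, 0.00) ✓; QT at -6.700° ✓; |QT| = 29.90 ✓; ∠QTN = 62.10° ✓; |TN| = 10.40 ✓; ∠TNE = 64.30° ✓; |NE| = 16.10 ✓; ∠NED = 89.30° ✓; |ED| = 9.200 ✓; ∠EDK = 147.6° ✓; |DK| = 18.20 ✓; ∠DKP = 99.40° ✓; |KP| = 21.50 ✗.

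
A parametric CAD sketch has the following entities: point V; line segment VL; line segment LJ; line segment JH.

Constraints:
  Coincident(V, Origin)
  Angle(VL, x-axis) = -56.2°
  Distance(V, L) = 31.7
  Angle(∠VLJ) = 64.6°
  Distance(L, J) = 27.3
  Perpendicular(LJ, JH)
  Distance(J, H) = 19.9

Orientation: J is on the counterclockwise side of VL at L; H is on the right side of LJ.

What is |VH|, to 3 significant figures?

50.4

V is at the origin; VL runs at -56.2° with length 31.7, so L = 31.7·(cos -56.2°, sin -56.2°) = (17.6, -26.3). ∠VLJ = 64.6°, so LJ runs at -56.2° + (180° − 64.6°) = 59.2° from the x-axis; with |LJ| = 27.3, J = L + 27.3·(cos 59.2°, sin 59.2°) = (31.6, -2.89). LJ ⟂ JH; with |JH| = 19.9 on the right of LJ, H = J + 19.9·(0.859, -0.512) = (48.7, -13.1). Then |VH| = |H − V| = 50.4.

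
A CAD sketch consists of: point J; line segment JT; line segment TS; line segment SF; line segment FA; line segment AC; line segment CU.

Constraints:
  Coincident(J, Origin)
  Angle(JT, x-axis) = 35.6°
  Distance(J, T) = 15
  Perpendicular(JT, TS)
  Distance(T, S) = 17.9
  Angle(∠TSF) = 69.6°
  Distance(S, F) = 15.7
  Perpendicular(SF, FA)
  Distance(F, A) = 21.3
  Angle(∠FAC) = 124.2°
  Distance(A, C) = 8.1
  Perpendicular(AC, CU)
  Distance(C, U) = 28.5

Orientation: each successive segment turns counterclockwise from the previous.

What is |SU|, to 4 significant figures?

7.380

J is at the origin; JT runs at 35.6° with length 15.0, so T = (12.20, 8.732). JT is perpendicular to TS, so TS runs at 125.6°; with |TS| = 17.9, S = (1.777, 23.29). ∠TSF = 69.6° gives SF at -124.0° from the x-axis; with |SF| = 15.7, F = (-7.003, 10.27). SF is perpendicular to FA, so FA runs at -34.00°; with |FA| = 21.3, A = (10.66, -1.640). ∠FAC = 124.2° gives AC at 21.80° from the x-axis; with |AC| = 8.1, C = (18.18, 1.368). AC ⟂ CU, so CU runs at 111.8°; with |CU| = 28.5, U = (7.592, 27.83). Then |SU| = |U − S| = 7.380.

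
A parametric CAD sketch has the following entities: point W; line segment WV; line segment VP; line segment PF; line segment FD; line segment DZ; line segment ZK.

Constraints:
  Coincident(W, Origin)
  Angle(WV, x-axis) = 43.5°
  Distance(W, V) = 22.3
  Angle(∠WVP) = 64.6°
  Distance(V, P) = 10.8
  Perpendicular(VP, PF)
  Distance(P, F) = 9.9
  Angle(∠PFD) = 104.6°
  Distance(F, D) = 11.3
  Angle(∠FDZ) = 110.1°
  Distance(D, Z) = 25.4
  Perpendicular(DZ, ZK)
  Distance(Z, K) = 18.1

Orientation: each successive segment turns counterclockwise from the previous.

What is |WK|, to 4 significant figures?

39.68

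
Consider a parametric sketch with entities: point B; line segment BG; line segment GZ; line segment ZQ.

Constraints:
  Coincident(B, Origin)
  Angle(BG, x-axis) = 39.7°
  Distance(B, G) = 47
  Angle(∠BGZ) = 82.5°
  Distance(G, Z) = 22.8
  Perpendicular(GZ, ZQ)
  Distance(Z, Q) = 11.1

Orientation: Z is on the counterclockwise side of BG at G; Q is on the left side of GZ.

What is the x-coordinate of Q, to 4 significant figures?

11.89

B is at the origin; BG runs at 39.7° with length 47.0, so G = 47.0·(cos 39.7°, sin 39.7°) = (36.16, 30.02). ∠BGZ = 82.5°, so GZ runs at 39.7° + (180° − 82.5°) = 137.2° from the x-axis; with |GZ| = 22.8, Z = G + 22.8·(cos 137.2°, sin 137.2°) = (19.43, 45.51). The perpendicularity gives ZQ at right angles to GZ; with |ZQ| = 11.1 on the left of GZ, Q = Z + 11.1·(-0.6794, -0.7337) = (11.89, 37.37). So Q.x = 11.89.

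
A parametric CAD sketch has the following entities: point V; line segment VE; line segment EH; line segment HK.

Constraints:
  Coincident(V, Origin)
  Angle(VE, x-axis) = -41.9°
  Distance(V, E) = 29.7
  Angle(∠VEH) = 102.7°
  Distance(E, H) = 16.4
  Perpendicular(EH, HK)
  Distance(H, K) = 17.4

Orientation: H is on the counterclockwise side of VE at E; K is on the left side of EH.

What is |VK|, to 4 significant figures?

25.68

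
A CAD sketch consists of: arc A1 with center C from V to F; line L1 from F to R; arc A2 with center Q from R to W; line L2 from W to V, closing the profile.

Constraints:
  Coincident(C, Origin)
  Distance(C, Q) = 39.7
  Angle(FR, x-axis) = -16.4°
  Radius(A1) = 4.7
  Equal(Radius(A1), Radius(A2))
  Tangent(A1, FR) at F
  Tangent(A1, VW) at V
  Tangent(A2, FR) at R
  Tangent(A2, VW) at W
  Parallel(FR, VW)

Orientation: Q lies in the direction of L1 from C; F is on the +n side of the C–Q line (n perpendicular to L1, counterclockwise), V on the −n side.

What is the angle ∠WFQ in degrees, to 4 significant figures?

6.569°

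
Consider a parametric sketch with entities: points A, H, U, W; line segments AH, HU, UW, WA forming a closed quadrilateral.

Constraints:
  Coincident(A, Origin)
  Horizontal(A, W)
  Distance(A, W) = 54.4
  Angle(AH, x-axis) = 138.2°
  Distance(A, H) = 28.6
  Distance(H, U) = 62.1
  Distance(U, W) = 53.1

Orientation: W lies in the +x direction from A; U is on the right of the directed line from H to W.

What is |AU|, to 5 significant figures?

35.254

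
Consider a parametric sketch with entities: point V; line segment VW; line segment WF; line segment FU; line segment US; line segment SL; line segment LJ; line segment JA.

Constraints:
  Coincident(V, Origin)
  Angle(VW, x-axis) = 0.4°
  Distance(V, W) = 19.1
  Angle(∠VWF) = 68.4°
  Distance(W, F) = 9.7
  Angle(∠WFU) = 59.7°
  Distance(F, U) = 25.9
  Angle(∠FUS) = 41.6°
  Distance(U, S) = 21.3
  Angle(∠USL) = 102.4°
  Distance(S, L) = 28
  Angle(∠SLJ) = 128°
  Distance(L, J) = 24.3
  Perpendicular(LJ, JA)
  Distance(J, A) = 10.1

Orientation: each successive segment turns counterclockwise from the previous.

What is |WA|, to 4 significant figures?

36.30

V is at the origin; VW runs at 0.4° with length 19.1, so W = (19.10, 0.1333). ∠VWF = 68.4° gives WF at 112.0° from the x-axis; with |WF| = 9.7, F = (15.47, 9.127). ∠WFU = 59.7° gives FU at -127.7° from the x-axis; with |FU| = 25.9, U = (-0.3727, -11.37). ∠FUS = 41.6° gives US at 10.70° from the x-axis; with |US| = 21.3, S = (20.56, -7.411). ∠USL = 102.4° gives SL at 88.30° from the x-axis; with |SL| = 28.0, L = (21.39, 20.58). ∠SLJ = 128.0° gives LJ at 140.3° from the x-axis; with |LJ| = 24.3, J = (2.691, 36.10). The perpendicularity gives JA at right angles to LJ, so JA runs at -129.7°; with |JA| = 10.1, A = (-3.760, 28.33). Then |WA| = |A − W| = 36.30.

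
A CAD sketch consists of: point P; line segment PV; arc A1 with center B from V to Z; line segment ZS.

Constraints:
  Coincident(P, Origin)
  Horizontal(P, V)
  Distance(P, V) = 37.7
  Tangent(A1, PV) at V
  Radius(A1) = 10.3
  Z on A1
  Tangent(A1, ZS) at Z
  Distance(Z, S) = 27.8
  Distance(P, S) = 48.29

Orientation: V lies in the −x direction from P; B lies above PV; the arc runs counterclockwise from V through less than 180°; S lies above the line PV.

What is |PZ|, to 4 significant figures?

29.49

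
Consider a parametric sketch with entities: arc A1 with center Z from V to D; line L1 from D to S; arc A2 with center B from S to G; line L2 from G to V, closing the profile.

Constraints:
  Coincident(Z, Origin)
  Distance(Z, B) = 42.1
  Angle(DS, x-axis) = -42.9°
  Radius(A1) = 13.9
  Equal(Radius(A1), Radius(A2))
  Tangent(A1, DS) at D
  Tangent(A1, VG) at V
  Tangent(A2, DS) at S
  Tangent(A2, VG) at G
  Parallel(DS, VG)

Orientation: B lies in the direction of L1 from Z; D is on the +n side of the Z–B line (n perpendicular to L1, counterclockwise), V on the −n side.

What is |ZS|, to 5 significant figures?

44.335

The slot axis is L1's direction at -42.9°, so u = (cos -42.9°, sin -42.9°) = (0.73254, -0.68072) and n = (−sin -42.9°, cos -42.9°) = (0.68072, 0.73254). Z is at the origin and B lies 42.1 along u from Z, so B = 42.1·u = (30.840, -28.658). Tangency of A1 to both parallel lines with radius 13.9 puts D and V at Z ± 13.9·n: D = (9.4620, 10.182), V = (-9.4620, -10.182). Equal radii place S and G the same way about B: S = B + 13.9·n = (40.302, -18.476), G = B − 13.9·n = (21.378, -38.841). Then |ZS| = |S − Z| = 44.335.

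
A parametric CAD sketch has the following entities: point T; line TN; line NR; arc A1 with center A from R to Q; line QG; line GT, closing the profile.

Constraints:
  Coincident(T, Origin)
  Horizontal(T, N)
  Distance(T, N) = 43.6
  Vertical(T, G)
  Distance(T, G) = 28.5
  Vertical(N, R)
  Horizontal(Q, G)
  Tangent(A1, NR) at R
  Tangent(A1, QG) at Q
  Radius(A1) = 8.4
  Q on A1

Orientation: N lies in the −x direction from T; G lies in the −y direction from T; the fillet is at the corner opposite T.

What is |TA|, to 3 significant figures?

40.5

T is at the origin; TN is horizontal with |TN| = 43.6 and N on the −x side, so N = (-43.6, 0.00). T and G share the same x with |TG| = 28.5 and G on the −y side, so G = (0.00, -28.5). The virtual corner opposite T is at (-43.6, -28.5). The tangent condition forces AR to be normal to NR and the tangent condition forces AQ to be normal to QG, with radius 8.4, so the center A sits 8.4 in from both sides at A = (-35.2, -20.1). Then |TA| = |A − T| = 40.5.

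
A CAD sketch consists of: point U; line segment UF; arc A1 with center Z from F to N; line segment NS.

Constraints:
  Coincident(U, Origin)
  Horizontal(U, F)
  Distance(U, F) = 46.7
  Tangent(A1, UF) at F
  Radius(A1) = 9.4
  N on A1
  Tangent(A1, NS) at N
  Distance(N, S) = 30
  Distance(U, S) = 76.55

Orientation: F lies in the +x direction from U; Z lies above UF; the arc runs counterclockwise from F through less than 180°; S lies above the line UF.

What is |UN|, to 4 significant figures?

54.89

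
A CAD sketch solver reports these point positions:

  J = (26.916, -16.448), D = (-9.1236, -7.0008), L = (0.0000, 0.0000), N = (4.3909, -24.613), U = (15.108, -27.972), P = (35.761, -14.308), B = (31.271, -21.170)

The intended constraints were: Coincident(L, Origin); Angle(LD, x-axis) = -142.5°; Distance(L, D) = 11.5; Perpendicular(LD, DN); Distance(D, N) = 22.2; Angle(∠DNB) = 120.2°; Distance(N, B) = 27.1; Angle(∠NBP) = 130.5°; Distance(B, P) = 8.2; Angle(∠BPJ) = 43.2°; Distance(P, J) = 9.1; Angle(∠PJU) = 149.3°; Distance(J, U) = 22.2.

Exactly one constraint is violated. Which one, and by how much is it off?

Distance(J, U) = 22.2 — off by 5.70.

L = (0.00, 0.00) ✓; LD at -142.5° ✓; |LD| = 11.50 ✓; ∠(LD, DN) = 90.00° ✓; |DN| = 22.20 ✓; ∠DNB = 120.2° ✓; |NB| = 27.10 ✓; ∠NBP = 130.5° ✓; |BP| = 8.200 ✓; ∠BPJ = 43.20° ✓; |PJ| = 9.100 ✓; ∠PJU = 149.3° ✓; |JU| = 16.50 ✗.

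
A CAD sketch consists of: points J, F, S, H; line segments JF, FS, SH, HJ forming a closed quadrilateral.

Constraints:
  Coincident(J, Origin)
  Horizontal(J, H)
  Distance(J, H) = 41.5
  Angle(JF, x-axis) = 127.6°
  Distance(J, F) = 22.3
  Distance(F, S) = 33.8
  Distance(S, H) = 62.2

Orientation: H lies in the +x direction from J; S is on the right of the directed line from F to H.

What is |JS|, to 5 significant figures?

24.428

Checks: |FS| = 33.80 ✓; |SH| = 62.20 ✓.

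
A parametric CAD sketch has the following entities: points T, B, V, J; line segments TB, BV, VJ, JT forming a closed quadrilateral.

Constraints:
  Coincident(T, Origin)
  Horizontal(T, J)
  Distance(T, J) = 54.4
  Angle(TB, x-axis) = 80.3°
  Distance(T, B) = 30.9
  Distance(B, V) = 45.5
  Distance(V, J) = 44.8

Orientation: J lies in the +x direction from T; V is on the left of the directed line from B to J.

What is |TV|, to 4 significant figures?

65.77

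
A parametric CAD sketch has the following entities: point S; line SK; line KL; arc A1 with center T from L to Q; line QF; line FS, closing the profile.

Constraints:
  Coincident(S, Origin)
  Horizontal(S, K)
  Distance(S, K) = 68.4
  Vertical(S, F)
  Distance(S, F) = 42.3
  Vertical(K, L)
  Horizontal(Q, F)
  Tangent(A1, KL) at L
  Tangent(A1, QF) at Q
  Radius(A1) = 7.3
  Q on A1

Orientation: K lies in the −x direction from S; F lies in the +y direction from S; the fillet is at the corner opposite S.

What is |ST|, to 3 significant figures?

70.4

S is at the origin; SK is horizontal with |SK| = 68.4 and K on the −x side, so K = (-68.4, 0.00). S and F share the same x with |SF| = 42.3 and F on the +y side, so F = (0.00, 42.3). The virtual corner opposite S is at (-68.4, 42.3). A1 meets KL tangentially, so TL is at right angles to KL and since A1 is tangent to QF there, TQ ⟂ QF, with radius 7.3, so the center T sits 7.3 in from both sides at T = (-61.1, 35.0). Then |ST| = |T − S| = 70.4.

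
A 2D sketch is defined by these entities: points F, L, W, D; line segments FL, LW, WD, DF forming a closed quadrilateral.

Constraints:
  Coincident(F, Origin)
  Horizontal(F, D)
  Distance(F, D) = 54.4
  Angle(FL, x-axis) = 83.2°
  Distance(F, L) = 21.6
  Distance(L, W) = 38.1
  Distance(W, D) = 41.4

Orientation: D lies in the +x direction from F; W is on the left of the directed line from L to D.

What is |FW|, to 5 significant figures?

52.796

Checks: |LW| = 38.10 ✓; |WD| = 41.40 ✓.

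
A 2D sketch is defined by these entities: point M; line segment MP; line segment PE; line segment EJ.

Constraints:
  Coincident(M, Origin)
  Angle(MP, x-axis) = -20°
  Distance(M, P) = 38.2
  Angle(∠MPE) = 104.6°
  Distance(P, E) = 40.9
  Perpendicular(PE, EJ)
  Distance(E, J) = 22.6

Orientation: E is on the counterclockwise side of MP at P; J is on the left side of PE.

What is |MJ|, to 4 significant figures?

52.53

M is at the origin; MP runs at -20.0° with length 38.2, so P = 38.2·(cos -20.0°, sin -20.0°) = (35.90, -13.07). ∠MPE = 104.6°, so PE runs at -20.0° + (180° − 104.6°) = 55.40° from the x-axis; with |PE| = 40.9, E = P + 40.9·(cos 55.40°, sin 55.40°) = (59.12, 20.60). PE is perpendicular to EJ; with |EJ| = 22.6 on the left of PE, J = E + 22.6·(-0.8231, 0.5678) = (40.52, 33.43). Then |MJ| = |J − M| = 52.53.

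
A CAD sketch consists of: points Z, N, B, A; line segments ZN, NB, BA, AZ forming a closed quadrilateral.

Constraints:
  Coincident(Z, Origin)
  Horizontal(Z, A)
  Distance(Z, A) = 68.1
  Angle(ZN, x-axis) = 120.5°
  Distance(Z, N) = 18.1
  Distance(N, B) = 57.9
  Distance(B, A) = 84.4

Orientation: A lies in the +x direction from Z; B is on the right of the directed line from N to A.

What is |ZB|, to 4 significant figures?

42.45

Z is at the origin; Z and A share the same y with |ZA| = 68.1 and A in +x, so A = (68.1, 0). ZN runs at 120.5° with |ZN| = 18.1, so N = (-9.186, 15.60). B is determined by |NB| = 57.9 and |BA| = 84.4 together: it lies at the intersection of circle(N, 57.9) and circle(A, 84.4). With |NA| = 78.84, the foot of the radical line on NA is 15.51 from N and the perpendicular offset is √(57.9² − 15.51²) = 55.78. Taking the right-of-NA solution: B = (-5.019, -42.15).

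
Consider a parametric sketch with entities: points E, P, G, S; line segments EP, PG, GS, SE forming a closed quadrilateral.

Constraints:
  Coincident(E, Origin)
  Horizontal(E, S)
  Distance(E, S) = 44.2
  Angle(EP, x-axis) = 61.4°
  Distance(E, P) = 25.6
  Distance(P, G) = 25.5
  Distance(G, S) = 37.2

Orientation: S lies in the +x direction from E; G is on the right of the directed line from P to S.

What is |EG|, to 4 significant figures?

7.510

Checks: |PG| = 25.50 ✓; |GS| = 37.20 ✓.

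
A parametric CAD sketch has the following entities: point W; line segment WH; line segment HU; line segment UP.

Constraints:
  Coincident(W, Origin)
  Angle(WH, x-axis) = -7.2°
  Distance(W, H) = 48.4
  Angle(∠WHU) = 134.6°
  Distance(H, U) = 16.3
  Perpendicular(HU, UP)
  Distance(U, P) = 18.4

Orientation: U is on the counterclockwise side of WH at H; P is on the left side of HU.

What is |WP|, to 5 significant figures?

52.787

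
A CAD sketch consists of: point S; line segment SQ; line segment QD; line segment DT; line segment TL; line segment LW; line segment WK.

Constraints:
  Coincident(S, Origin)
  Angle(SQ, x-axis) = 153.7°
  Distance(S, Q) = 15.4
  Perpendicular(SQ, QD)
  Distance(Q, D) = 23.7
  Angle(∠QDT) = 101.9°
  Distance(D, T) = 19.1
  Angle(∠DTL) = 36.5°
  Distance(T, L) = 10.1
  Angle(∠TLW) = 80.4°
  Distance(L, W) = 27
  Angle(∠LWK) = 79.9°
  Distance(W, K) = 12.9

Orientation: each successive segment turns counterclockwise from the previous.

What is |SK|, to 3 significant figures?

48.2

S is at the origin; SQ runs at 153.7° with length 15.4, so Q = (-13.8, 6.82). SQ ⟂ QD, so QD runs at -116°; with |QD| = 23.7, D = (-24.3, -14.4). ∠QDT = 101.9° gives DT at -38.2° from the x-axis; with |DT| = 19.1, T = (-9.30, -26.2). ∠DTL = 36.5° gives TL at 105° from the x-axis; with |TL| = 10.1, L = (-12.0, -16.5). ∠TLW = 80.4° gives LW at -155° from the x-axis; with |LW| = 27.0, W = (-36.5, -27.9). ∠LWK = 79.9° gives WK at -55.0° from the x-axis; with |WK| = 12.9, K = (-29.1, -38.4). Then |SK| = |K − S| = 48.2.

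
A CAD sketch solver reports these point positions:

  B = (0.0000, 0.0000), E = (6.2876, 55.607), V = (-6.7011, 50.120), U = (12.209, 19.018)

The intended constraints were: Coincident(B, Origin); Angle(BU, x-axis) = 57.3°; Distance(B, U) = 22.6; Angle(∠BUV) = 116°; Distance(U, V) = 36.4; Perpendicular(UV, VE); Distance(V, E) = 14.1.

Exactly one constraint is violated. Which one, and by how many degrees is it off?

Perpendicular(UV, VE) — off by 8.40°.

B = (0.00, 0.00) ✓; BU at 57.30° ✓; |BU| = 22.60 ✓; ∠BUV = 116.0° ✓; |UV| = 36.40 ✓; ∠(UV, VE) = 98.40° ✗; |VE| = 14.10 ✓.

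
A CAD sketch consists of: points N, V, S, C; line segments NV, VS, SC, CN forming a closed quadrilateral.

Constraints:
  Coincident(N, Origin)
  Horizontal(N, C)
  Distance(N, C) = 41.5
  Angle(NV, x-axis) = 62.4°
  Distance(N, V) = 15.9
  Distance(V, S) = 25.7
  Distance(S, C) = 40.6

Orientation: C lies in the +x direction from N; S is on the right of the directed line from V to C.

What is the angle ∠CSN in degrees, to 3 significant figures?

86.5°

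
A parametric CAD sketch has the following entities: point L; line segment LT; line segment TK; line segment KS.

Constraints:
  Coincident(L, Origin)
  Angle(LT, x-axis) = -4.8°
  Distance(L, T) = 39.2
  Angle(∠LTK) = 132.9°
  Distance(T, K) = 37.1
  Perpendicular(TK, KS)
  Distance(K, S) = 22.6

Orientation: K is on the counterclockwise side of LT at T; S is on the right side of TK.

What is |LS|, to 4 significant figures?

81.86

L is at the origin; LT runs at -4.8° with length 39.2, so T = 39.2·(cos -4.8°, sin -4.8°) = (39.06, -3.280). ∠LTK = 132.9°, so TK runs at -4.8° + (180° − 132.9°) = 42.30° from the x-axis; with |TK| = 37.1, K = T + 37.1·(cos 42.30°, sin 42.30°) = (66.50, 21.69). TK ⟂ KS; with |KS| = 22.6 on the right of TK, S = K + 22.6·(0.6730, -0.7396) = (81.71, 4.973). Then |LS| = |S − L| = 81.86.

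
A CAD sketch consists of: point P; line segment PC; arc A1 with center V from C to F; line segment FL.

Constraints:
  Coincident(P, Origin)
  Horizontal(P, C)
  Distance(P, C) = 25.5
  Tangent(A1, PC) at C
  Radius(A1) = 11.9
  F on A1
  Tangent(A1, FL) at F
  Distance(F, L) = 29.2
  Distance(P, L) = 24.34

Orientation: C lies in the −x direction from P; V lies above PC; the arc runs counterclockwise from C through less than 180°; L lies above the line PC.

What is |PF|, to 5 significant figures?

17.451

Checks: |VF| = 11.90 ✓; ∠(VF, FL) = 90.00° ✓; |FL| = 29.20 ✓; |PL| = 24.34 ✓.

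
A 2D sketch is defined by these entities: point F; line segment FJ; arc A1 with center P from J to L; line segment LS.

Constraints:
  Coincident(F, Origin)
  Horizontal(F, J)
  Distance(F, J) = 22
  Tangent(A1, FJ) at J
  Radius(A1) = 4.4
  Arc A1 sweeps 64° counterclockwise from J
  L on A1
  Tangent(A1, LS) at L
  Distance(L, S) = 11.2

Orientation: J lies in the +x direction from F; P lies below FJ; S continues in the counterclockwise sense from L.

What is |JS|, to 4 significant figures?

15.35

F is at the origin; F and J share the same y with |FJ| = 22.0 and J on the +x side, so J = (22.00, 0.000). A1 meets FJ tangentially, so PJ is at right angles to FJ, so P = J + (0, -4.4) = (22.00, -4.400). On A1, J sits at bearing 90° from P; a 64° counterclockwise sweep puts L at bearing 154°, so L = P + 4.4·(cos 154°, sin 154°) = (18.05, -2.471). Since A1 is tangent to LS there, PL ⟂ LS, so LS runs along (−sin 154°, cos 154°); with |LS| = 11.2, S = (13.14, -12.54). Then |JS| = |S − J| = 15.35.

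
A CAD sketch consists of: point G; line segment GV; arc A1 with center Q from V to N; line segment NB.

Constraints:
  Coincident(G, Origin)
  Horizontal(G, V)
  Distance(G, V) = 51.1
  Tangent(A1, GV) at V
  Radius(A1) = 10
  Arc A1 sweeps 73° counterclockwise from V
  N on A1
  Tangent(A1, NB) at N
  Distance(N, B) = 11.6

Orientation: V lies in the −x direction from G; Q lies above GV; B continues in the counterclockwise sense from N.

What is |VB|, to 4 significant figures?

22.31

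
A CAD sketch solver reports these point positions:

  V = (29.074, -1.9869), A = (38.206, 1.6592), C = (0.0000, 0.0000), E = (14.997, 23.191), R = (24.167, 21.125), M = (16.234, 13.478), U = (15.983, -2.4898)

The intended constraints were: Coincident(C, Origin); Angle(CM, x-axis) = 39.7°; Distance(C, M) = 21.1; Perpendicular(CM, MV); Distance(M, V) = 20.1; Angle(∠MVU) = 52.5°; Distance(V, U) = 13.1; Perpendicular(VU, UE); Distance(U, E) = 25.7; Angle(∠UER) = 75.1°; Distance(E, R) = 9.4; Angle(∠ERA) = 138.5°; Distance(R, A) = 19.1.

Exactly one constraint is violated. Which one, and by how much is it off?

Distance(R, A) = 19.1 — off by 4.90.

C = (0.00, 0.00) ✓; CM at 39.70° ✓; |CM| = 21.10 ✓; ∠(CM, MV) = 90.00° ✓; |MV| = 20.10 ✓; ∠MVU = 52.50° ✓; |VU| = 13.10 ✓; ∠(VU, UE) = 90.00° ✓; |UE| = 25.70 ✓; ∠UER = 75.10° ✓; |ER| = 9.400 ✓; ∠ERA = 138.5° ✓; |RA| = 24.00 ✗.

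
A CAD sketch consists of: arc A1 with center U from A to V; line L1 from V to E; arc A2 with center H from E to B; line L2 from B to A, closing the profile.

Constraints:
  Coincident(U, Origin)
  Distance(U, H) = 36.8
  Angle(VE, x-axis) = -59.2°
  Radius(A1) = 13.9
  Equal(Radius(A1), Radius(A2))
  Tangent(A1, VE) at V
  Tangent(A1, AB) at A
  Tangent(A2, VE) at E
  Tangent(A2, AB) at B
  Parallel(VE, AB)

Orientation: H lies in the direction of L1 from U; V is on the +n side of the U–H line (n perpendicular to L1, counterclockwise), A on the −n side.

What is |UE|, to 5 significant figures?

39.338

The slot axis is L1's direction at -59.2°, so u = (cos -59.2°, sin -59.2°) = (0.51204, -0.85896) and n = (−sin -59.2°, cos -59.2°) = (0.85896, 0.51204). U is at the origin and H lies 36.8 along u from U, so H = 36.8·u = (18.843, -31.610). Tangency of A1 to both parallel lines with radius 13.9 puts V and A at U ± 13.9·n: V = (11.940, 7.1174), A = (-11.940, -7.1174). Equal radii place E and B the same way about H: E = H + 13.9·n = (30.783, -24.492), B = H − 13.9·n = (6.9036, -38.727). Then |UE| = |E − U| = 39.338.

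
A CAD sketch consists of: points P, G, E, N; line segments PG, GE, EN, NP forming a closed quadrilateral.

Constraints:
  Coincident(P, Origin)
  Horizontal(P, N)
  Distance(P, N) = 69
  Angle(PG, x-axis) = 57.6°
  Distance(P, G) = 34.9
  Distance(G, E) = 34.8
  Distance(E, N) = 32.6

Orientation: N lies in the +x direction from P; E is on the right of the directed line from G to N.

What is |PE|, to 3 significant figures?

36.4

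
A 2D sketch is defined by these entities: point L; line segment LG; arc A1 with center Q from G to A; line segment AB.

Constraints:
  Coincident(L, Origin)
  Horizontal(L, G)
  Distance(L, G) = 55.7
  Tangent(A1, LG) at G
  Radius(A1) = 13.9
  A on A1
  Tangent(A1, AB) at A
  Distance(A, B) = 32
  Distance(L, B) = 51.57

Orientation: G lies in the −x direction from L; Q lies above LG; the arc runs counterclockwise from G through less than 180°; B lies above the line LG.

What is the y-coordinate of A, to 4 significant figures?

9.583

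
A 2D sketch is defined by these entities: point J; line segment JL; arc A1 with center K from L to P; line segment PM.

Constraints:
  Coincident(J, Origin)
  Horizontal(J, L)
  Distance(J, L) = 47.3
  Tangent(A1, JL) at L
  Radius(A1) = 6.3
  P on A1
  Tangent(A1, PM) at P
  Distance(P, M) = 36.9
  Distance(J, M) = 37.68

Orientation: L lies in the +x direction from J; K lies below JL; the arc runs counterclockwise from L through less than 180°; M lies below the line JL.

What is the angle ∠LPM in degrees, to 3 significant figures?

154°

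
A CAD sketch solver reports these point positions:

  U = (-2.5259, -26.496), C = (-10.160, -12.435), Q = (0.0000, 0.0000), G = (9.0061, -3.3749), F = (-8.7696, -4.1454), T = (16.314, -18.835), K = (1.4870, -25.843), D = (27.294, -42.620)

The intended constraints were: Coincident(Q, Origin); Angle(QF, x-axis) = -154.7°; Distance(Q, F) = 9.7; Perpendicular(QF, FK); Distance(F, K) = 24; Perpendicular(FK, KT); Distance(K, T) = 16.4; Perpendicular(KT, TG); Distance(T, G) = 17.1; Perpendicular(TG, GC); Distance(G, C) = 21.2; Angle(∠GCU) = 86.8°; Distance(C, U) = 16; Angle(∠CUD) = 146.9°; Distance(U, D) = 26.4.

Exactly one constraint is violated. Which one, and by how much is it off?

Distance(U, D) = 26.4 — off by 7.50.

Q = (0.00, 0.00) ✓; QF at -154.7° ✓; |QF| = 9.700 ✓; ∠(QF, FK) = 90.00° ✓; |FK| = 24.00 ✓; ∠(FK, KT) = 90.00° ✓; |KT| = 16.40 ✓; ∠(KT, TG) = 90.00° ✓; |TG| = 17.10 ✓; ∠(TG, GC) = 90.00° ✓; |GC| = 21.20 ✓; ∠GCU = 86.80° ✓; |CU| = 16.00 ✓; ∠CUD = 146.9° ✓; |UD| = 33.90 ✗.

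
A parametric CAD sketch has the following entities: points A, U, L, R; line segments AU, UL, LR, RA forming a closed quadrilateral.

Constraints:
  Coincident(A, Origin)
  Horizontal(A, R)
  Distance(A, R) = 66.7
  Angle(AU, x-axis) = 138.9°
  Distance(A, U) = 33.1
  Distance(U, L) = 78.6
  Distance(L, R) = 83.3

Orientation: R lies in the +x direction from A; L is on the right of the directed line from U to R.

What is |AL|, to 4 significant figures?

52.20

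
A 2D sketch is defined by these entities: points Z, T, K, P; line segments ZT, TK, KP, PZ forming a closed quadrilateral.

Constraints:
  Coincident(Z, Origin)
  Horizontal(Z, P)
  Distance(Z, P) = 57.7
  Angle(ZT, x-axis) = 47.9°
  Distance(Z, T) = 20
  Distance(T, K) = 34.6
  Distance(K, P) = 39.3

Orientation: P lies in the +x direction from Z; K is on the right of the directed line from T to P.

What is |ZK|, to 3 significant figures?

29.4

Z is at the origin; ZP is horizontal with |ZP| = 57.7 and P in +x, so P = (57.7, 0). ZT runs at 47.9° with |ZT| = 20.0, so T = (13.4, 14.8). K is determined by |TK| = 34.6 and |KP| = 39.3 together: it lies at the intersection of circle(T, 34.6) and circle(P, 39.3). With |TP| = 46.7, the foot of the radical line on TP is 19.6 from T and the perpendicular offset is √(34.6² − 19.6²) = 28.5. Taking the right-of-TP solution: K = (23.0, -18.4).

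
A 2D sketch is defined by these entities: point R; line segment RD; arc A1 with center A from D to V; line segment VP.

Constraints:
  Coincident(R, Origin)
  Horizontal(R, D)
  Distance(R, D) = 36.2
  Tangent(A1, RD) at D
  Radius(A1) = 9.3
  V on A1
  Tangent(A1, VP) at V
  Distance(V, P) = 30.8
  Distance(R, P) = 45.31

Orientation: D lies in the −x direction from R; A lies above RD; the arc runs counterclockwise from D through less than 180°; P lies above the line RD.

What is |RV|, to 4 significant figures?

28.19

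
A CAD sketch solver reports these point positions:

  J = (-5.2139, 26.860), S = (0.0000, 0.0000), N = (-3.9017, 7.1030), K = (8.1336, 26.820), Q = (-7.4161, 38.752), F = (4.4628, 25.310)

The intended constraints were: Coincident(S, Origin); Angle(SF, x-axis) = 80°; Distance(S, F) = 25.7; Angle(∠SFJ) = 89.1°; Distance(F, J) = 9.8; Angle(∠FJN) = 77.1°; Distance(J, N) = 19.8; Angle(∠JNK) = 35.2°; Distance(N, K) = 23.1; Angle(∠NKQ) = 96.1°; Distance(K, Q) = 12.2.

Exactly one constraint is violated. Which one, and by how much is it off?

Distance(K, Q) = 12.2 — off by 7.40.

S = (0.00, 0.00) ✓; SF at 80.00° ✓; |SF| = 25.70 ✓; ∠SFJ = 89.10° ✓; |FJ| = 9.800 ✓; ∠FJN = 77.10° ✓; |JN| = 19.80 ✓; ∠JNK = 35.20° ✓; |NK| = 23.10 ✓; ∠NKQ = 96.10° ✓; |KQ| = 19.60 ✗.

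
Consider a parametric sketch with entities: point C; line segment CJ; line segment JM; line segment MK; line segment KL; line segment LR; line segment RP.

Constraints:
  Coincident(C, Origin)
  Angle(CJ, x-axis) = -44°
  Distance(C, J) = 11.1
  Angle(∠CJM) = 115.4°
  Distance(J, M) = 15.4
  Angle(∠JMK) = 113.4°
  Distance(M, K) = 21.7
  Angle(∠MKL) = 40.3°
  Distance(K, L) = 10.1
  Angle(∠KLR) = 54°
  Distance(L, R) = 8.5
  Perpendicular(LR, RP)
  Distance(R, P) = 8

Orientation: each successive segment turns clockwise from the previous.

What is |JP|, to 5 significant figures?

32.122

C is at the origin; CJ runs at -44.0° with length 11.1, so J = (7.9847, -7.7107). ∠CJM = 115.4° gives JM at -108.60° from the x-axis; with |JM| = 15.4, M = (3.0727, -22.306). ∠JMK = 113.4° gives MK at -175.20° from the x-axis; with |MK| = 21.7, K = (-18.551, -24.122). ∠MKL = 40.3° gives KL at 45.100° from the x-axis; with |KL| = 10.1, L = (-11.422, -16.968). ∠KLR = 54.0° gives LR at -80.900° from the x-axis; with |LR| = 8.5, R = (-10.078, -25.361). LR is perpendicular to RP, so RP runs at -170.90°; with |RP| = 8.0, P = (-17.977, -26.626). Then |JP| = |P − J| = 32.122.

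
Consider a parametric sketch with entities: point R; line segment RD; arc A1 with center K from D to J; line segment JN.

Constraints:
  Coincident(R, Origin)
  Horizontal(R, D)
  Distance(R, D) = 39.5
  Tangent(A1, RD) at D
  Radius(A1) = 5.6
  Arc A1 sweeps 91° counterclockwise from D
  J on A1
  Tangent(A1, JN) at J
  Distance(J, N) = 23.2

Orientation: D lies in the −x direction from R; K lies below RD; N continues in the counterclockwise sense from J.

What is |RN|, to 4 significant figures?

53.22

On A1, D sits at bearing 90° from K; a 91° counterclockwise sweep puts J at bearing 181°, so J = K + 5.6·(cos 181°, sin 181°) = (-45.10, -5.698). A1 meets JN tangentially, so KJ is at right angles to JN, so JN runs along (−sin 181°, cos 181°); with |JN| = 23.2, N = (-44.69, -28.89). Then |RN| = |N − R| = 53.22.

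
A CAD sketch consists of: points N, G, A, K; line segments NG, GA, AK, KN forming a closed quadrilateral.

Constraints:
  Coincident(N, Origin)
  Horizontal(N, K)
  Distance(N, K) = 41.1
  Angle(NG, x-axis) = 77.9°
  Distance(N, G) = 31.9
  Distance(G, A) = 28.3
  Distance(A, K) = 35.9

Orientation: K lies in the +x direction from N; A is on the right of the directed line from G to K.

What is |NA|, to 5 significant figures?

6.0702

N is at the origin; NK is horizontal with |NK| = 41.1 and K in +x, so K = (41.1, 0). NG runs at 77.9° with |NG| = 31.9, so G = (6.6868, 31.191). A is determined by |GA| = 28.3 and |AK| = 35.9 together: it lies at the intersection of circle(G, 28.3) and circle(K, 35.9). With |GK| = 46.445, the foot of the radical line on GK is 17.970 from G and the perpendicular offset is √(28.3² − 17.970²) = 21.863. Taking the right-of-GK solution: A = (5.3193, 2.9243).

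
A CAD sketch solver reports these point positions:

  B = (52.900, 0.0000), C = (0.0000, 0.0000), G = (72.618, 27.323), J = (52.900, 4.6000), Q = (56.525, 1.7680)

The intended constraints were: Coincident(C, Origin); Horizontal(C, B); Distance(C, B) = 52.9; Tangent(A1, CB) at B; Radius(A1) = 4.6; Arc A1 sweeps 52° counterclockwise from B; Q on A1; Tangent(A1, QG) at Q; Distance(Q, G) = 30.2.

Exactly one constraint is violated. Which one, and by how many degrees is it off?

Tangent(A1, QG) at Q — off by 5.80°.

C = (0.00, 0.00) ✓; C.y = 0.00, B.y = 0.00 ✓; |CB| = 52.90 ✓; ∠(JB, BC) = 90.00° ✓; |JB| = 4.600 ✓; bearing(J→Q) − bearing(J→B) = 52.00° ✓; |JQ| = 4.600 ✓; ∠(JQ, QG) = 84.20° ✗; |QG| = 30.20 ✓.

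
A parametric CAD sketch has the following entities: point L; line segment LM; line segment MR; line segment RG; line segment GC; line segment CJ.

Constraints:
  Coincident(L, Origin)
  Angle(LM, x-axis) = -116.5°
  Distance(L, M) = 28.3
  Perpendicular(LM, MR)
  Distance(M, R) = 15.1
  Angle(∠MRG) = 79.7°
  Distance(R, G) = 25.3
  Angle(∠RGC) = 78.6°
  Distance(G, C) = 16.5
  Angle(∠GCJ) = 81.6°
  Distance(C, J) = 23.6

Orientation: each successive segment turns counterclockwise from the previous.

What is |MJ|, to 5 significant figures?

7.2656

∠RGC = 78.6° gives GC at 175.20° from the x-axis; with |GC| = 16.5, C = (-8.4975, -6.3881). ∠GCJ = 81.6° gives CJ at -86.400° from the x-axis; with |CJ| = 23.6, J = (-7.0157, -29.942). Then |MJ| = |J − M| = 7.2656.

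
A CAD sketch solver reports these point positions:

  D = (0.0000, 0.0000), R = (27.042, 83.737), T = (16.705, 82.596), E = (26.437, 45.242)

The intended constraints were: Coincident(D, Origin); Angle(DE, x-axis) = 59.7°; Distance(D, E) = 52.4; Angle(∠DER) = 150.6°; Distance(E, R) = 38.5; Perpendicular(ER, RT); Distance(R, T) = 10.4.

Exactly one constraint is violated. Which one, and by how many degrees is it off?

Perpendicular(ER, RT) — off by 7.20°.

D = (0.00, 0.00) ✓; DE at 59.70° ✓; |DE| = 52.40 ✓; ∠DER = 150.6° ✓; |ER| = 38.50 ✓; ∠(ER, RT) = 97.20° ✗; |RT| = 10.40 ✓.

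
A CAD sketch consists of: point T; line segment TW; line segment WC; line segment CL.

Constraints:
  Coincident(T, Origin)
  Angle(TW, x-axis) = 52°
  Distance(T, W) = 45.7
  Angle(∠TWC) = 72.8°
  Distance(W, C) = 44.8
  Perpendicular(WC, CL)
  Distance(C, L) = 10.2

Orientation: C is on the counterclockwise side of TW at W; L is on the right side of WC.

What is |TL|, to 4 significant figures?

62.28

∠TWC = 72.8°, so WC runs at 52.0° + (180° − 72.8°) = 159.2° from the x-axis; with |WC| = 44.8, C = W + 44.8·(cos 159.2°, sin 159.2°) = (-13.74, 51.92). WC is perpendicular to CL; with |CL| = 10.2 on the right of WC, L = C + 10.2·(0.3551, 0.9348) = (-10.12, 61.46). Then |TL| = |L − T| = 62.28.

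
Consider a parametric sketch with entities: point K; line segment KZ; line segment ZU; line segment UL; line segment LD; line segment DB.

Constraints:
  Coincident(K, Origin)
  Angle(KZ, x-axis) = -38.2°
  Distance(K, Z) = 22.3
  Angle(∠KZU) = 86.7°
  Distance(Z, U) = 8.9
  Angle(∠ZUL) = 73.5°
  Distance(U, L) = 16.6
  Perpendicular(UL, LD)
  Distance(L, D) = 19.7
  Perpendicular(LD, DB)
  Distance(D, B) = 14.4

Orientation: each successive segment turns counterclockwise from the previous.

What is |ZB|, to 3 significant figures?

11.2

K is at the origin; KZ runs at -38.2° with length 22.3, so Z = (17.5, -13.8). ∠KZU = 86.7° gives ZU at 55.1° from the x-axis; with |ZU| = 8.9, U = (22.6, -6.49). ∠ZUL = 73.5° gives UL at 162° from the x-axis; with |UL| = 16.6, L = (6.87, -1.25). UL is perpendicular to LD, so LD runs at -108°; with |LD| = 19.7, D = (0.647, -19.9). LD ⟂ DB, so DB runs at -18.4°; with |DB| = 14.4, B = (14.3, -24.5). Then |ZB| = |B − Z| = 11.2.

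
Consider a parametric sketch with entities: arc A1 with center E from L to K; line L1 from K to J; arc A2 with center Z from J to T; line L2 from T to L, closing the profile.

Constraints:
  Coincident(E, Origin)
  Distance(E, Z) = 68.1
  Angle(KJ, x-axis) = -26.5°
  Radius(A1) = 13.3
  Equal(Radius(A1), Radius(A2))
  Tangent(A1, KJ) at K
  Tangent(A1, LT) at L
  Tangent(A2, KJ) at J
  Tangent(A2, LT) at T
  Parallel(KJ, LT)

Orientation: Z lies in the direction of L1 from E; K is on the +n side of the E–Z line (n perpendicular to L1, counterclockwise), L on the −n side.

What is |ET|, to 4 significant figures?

69.39

The slot axis is L1's direction at -26.5°, so u = (cos -26.5°, sin -26.5°) = (0.8949, -0.4462) and n = (−sin -26.5°, cos -26.5°) = (0.4462, 0.8949). E is at the origin and Z lies 68.1 along u from E, so Z = 68.1·u = (60.95, -30.39). Tangency of A1 to both parallel lines with radius 13.3 puts K and L at E ± 13.3·n: K = (5.934, 11.90), L = (-5.934, -11.90). Equal radii place J and T the same way about Z: J = Z + 13.3·n = (66.88, -18.48), T = Z − 13.3·n = (55.01, -42.29). Then |ET| = |T − E| = 69.39.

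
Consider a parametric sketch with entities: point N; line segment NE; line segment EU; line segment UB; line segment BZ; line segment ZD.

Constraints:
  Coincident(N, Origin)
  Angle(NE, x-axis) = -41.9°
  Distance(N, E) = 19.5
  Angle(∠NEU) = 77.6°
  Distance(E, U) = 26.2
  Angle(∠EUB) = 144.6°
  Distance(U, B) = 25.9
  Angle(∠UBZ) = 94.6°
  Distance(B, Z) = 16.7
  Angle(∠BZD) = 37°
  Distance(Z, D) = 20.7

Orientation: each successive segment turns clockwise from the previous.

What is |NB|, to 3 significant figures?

43.3

∠NEU = 77.6° gives EU at -144° from the x-axis; with |EU| = 26.2, U = (-6.76, -28.3). ∠EUB = 144.6° gives UB at -180° from the x-axis; with |UB| = 25.9, B = (-32.7, -28.4). Then |NB| = |B − N| = 43.3.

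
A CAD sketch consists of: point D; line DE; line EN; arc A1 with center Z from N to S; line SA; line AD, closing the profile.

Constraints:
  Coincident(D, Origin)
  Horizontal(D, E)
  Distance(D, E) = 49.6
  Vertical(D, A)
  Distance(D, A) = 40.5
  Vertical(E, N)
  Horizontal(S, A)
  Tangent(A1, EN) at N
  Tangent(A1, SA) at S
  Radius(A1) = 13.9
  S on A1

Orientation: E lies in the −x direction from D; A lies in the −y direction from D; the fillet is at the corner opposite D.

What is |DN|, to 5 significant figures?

56.283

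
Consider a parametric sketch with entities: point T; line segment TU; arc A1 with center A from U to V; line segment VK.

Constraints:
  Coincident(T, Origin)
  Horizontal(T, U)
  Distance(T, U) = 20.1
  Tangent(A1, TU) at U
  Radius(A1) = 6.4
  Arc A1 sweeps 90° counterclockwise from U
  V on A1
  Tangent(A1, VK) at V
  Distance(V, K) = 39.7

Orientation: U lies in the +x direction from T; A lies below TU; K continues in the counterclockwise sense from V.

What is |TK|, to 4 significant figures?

48.09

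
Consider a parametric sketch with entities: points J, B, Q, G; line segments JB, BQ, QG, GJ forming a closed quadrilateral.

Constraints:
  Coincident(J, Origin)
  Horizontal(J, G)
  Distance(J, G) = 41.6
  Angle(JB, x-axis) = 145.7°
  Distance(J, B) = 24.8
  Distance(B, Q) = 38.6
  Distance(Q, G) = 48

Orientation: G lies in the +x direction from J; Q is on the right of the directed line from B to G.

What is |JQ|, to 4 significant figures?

20.05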